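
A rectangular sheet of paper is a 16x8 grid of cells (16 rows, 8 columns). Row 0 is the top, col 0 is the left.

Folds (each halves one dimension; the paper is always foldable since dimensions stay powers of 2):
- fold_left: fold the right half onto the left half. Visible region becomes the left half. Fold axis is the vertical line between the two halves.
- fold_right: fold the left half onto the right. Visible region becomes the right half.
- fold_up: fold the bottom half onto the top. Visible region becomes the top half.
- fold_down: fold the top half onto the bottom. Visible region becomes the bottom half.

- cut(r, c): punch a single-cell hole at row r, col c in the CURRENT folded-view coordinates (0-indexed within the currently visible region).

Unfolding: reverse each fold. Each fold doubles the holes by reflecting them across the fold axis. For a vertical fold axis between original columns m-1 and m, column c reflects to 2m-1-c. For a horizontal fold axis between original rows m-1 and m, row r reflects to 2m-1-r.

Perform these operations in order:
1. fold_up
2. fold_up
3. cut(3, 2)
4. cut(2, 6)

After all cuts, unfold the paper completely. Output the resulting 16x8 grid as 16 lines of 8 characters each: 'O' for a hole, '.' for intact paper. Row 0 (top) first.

Answer: ........
........
......O.
..O.....
..O.....
......O.
........
........
........
........
......O.
..O.....
..O.....
......O.
........
........

Derivation:
Op 1 fold_up: fold axis h@8; visible region now rows[0,8) x cols[0,8) = 8x8
Op 2 fold_up: fold axis h@4; visible region now rows[0,4) x cols[0,8) = 4x8
Op 3 cut(3, 2): punch at orig (3,2); cuts so far [(3, 2)]; region rows[0,4) x cols[0,8) = 4x8
Op 4 cut(2, 6): punch at orig (2,6); cuts so far [(2, 6), (3, 2)]; region rows[0,4) x cols[0,8) = 4x8
Unfold 1 (reflect across h@4): 4 holes -> [(2, 6), (3, 2), (4, 2), (5, 6)]
Unfold 2 (reflect across h@8): 8 holes -> [(2, 6), (3, 2), (4, 2), (5, 6), (10, 6), (11, 2), (12, 2), (13, 6)]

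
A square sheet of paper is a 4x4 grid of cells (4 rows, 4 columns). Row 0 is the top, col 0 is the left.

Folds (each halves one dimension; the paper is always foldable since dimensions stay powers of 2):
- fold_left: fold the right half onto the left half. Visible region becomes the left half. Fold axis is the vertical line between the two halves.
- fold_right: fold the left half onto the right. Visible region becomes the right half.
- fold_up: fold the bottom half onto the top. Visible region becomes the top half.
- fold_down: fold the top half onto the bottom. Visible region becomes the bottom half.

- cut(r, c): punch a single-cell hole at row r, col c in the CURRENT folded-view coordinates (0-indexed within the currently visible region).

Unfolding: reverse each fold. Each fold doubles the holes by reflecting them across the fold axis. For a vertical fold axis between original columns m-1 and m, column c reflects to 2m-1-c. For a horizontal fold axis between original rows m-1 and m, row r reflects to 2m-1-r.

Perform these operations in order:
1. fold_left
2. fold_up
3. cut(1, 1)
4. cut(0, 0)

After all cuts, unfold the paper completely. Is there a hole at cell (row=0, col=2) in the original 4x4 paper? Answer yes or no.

Op 1 fold_left: fold axis v@2; visible region now rows[0,4) x cols[0,2) = 4x2
Op 2 fold_up: fold axis h@2; visible region now rows[0,2) x cols[0,2) = 2x2
Op 3 cut(1, 1): punch at orig (1,1); cuts so far [(1, 1)]; region rows[0,2) x cols[0,2) = 2x2
Op 4 cut(0, 0): punch at orig (0,0); cuts so far [(0, 0), (1, 1)]; region rows[0,2) x cols[0,2) = 2x2
Unfold 1 (reflect across h@2): 4 holes -> [(0, 0), (1, 1), (2, 1), (3, 0)]
Unfold 2 (reflect across v@2): 8 holes -> [(0, 0), (0, 3), (1, 1), (1, 2), (2, 1), (2, 2), (3, 0), (3, 3)]
Holes: [(0, 0), (0, 3), (1, 1), (1, 2), (2, 1), (2, 2), (3, 0), (3, 3)]

Answer: no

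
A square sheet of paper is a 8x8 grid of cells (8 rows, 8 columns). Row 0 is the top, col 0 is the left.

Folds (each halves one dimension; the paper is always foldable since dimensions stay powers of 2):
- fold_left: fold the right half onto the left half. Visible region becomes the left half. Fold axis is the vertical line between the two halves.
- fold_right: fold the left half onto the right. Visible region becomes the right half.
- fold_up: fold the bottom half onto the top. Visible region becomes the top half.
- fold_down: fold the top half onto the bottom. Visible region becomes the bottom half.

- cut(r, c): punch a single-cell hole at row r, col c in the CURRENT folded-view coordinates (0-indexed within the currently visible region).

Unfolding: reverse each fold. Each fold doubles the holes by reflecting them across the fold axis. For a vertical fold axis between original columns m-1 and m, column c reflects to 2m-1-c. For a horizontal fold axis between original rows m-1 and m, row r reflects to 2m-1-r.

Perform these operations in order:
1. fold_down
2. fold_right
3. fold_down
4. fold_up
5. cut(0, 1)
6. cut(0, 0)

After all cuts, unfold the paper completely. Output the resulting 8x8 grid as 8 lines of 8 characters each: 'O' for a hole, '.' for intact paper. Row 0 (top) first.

Op 1 fold_down: fold axis h@4; visible region now rows[4,8) x cols[0,8) = 4x8
Op 2 fold_right: fold axis v@4; visible region now rows[4,8) x cols[4,8) = 4x4
Op 3 fold_down: fold axis h@6; visible region now rows[6,8) x cols[4,8) = 2x4
Op 4 fold_up: fold axis h@7; visible region now rows[6,7) x cols[4,8) = 1x4
Op 5 cut(0, 1): punch at orig (6,5); cuts so far [(6, 5)]; region rows[6,7) x cols[4,8) = 1x4
Op 6 cut(0, 0): punch at orig (6,4); cuts so far [(6, 4), (6, 5)]; region rows[6,7) x cols[4,8) = 1x4
Unfold 1 (reflect across h@7): 4 holes -> [(6, 4), (6, 5), (7, 4), (7, 5)]
Unfold 2 (reflect across h@6): 8 holes -> [(4, 4), (4, 5), (5, 4), (5, 5), (6, 4), (6, 5), (7, 4), (7, 5)]
Unfold 3 (reflect across v@4): 16 holes -> [(4, 2), (4, 3), (4, 4), (4, 5), (5, 2), (5, 3), (5, 4), (5, 5), (6, 2), (6, 3), (6, 4), (6, 5), (7, 2), (7, 3), (7, 4), (7, 5)]
Unfold 4 (reflect across h@4): 32 holes -> [(0, 2), (0, 3), (0, 4), (0, 5), (1, 2), (1, 3), (1, 4), (1, 5), (2, 2), (2, 3), (2, 4), (2, 5), (3, 2), (3, 3), (3, 4), (3, 5), (4, 2), (4, 3), (4, 4), (4, 5), (5, 2), (5, 3), (5, 4), (5, 5), (6, 2), (6, 3), (6, 4), (6, 5), (7, 2), (7, 3), (7, 4), (7, 5)]

Answer: ..OOOO..
..OOOO..
..OOOO..
..OOOO..
..OOOO..
..OOOO..
..OOOO..
..OOOO..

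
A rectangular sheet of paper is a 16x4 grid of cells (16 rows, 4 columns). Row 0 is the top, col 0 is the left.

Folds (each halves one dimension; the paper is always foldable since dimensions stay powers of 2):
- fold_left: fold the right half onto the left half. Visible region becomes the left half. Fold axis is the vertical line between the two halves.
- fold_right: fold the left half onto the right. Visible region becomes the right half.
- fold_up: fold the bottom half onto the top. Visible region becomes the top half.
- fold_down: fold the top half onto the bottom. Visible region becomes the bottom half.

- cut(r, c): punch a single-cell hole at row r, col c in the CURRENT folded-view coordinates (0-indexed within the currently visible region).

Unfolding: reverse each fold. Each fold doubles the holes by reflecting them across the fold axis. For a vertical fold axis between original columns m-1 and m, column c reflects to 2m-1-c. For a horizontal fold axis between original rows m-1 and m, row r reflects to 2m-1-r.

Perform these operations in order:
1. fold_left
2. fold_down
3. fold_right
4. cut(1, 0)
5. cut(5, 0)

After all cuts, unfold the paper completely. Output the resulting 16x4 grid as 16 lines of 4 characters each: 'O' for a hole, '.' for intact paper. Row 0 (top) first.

Op 1 fold_left: fold axis v@2; visible region now rows[0,16) x cols[0,2) = 16x2
Op 2 fold_down: fold axis h@8; visible region now rows[8,16) x cols[0,2) = 8x2
Op 3 fold_right: fold axis v@1; visible region now rows[8,16) x cols[1,2) = 8x1
Op 4 cut(1, 0): punch at orig (9,1); cuts so far [(9, 1)]; region rows[8,16) x cols[1,2) = 8x1
Op 5 cut(5, 0): punch at orig (13,1); cuts so far [(9, 1), (13, 1)]; region rows[8,16) x cols[1,2) = 8x1
Unfold 1 (reflect across v@1): 4 holes -> [(9, 0), (9, 1), (13, 0), (13, 1)]
Unfold 2 (reflect across h@8): 8 holes -> [(2, 0), (2, 1), (6, 0), (6, 1), (9, 0), (9, 1), (13, 0), (13, 1)]
Unfold 3 (reflect across v@2): 16 holes -> [(2, 0), (2, 1), (2, 2), (2, 3), (6, 0), (6, 1), (6, 2), (6, 3), (9, 0), (9, 1), (9, 2), (9, 3), (13, 0), (13, 1), (13, 2), (13, 3)]

Answer: ....
....
OOOO
....
....
....
OOOO
....
....
OOOO
....
....
....
OOOO
....
....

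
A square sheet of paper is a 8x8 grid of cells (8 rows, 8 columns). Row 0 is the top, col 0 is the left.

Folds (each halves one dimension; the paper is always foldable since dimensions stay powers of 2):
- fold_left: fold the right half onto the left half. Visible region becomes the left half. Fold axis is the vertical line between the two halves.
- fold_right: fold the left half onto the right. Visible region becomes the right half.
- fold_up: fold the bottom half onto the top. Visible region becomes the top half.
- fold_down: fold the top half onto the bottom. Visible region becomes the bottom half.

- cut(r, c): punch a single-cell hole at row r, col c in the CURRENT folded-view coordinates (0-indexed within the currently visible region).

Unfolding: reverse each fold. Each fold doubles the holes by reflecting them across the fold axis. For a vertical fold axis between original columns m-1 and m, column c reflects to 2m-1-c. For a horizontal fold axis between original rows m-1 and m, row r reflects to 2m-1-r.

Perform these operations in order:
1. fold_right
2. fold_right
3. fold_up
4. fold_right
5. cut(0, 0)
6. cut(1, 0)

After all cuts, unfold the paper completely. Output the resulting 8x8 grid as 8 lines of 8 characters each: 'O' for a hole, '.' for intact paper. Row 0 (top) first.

Op 1 fold_right: fold axis v@4; visible region now rows[0,8) x cols[4,8) = 8x4
Op 2 fold_right: fold axis v@6; visible region now rows[0,8) x cols[6,8) = 8x2
Op 3 fold_up: fold axis h@4; visible region now rows[0,4) x cols[6,8) = 4x2
Op 4 fold_right: fold axis v@7; visible region now rows[0,4) x cols[7,8) = 4x1
Op 5 cut(0, 0): punch at orig (0,7); cuts so far [(0, 7)]; region rows[0,4) x cols[7,8) = 4x1
Op 6 cut(1, 0): punch at orig (1,7); cuts so far [(0, 7), (1, 7)]; region rows[0,4) x cols[7,8) = 4x1
Unfold 1 (reflect across v@7): 4 holes -> [(0, 6), (0, 7), (1, 6), (1, 7)]
Unfold 2 (reflect across h@4): 8 holes -> [(0, 6), (0, 7), (1, 6), (1, 7), (6, 6), (6, 7), (7, 6), (7, 7)]
Unfold 3 (reflect across v@6): 16 holes -> [(0, 4), (0, 5), (0, 6), (0, 7), (1, 4), (1, 5), (1, 6), (1, 7), (6, 4), (6, 5), (6, 6), (6, 7), (7, 4), (7, 5), (7, 6), (7, 7)]
Unfold 4 (reflect across v@4): 32 holes -> [(0, 0), (0, 1), (0, 2), (0, 3), (0, 4), (0, 5), (0, 6), (0, 7), (1, 0), (1, 1), (1, 2), (1, 3), (1, 4), (1, 5), (1, 6), (1, 7), (6, 0), (6, 1), (6, 2), (6, 3), (6, 4), (6, 5), (6, 6), (6, 7), (7, 0), (7, 1), (7, 2), (7, 3), (7, 4), (7, 5), (7, 6), (7, 7)]

Answer: OOOOOOOO
OOOOOOOO
........
........
........
........
OOOOOOOO
OOOOOOOO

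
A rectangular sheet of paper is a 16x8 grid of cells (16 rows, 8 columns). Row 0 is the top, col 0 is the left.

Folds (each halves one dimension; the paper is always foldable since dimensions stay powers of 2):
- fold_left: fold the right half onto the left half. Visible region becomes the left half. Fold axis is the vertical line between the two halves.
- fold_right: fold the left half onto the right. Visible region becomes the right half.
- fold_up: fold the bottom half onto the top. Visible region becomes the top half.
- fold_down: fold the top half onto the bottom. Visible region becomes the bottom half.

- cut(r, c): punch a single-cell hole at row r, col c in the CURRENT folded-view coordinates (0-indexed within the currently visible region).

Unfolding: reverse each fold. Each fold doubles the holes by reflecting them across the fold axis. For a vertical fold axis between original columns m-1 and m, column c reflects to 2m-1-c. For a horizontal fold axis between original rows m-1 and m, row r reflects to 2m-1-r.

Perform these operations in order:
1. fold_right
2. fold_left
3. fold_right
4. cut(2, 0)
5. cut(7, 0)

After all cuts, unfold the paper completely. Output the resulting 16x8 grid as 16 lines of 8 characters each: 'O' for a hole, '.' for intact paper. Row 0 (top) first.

Op 1 fold_right: fold axis v@4; visible region now rows[0,16) x cols[4,8) = 16x4
Op 2 fold_left: fold axis v@6; visible region now rows[0,16) x cols[4,6) = 16x2
Op 3 fold_right: fold axis v@5; visible region now rows[0,16) x cols[5,6) = 16x1
Op 4 cut(2, 0): punch at orig (2,5); cuts so far [(2, 5)]; region rows[0,16) x cols[5,6) = 16x1
Op 5 cut(7, 0): punch at orig (7,5); cuts so far [(2, 5), (7, 5)]; region rows[0,16) x cols[5,6) = 16x1
Unfold 1 (reflect across v@5): 4 holes -> [(2, 4), (2, 5), (7, 4), (7, 5)]
Unfold 2 (reflect across v@6): 8 holes -> [(2, 4), (2, 5), (2, 6), (2, 7), (7, 4), (7, 5), (7, 6), (7, 7)]
Unfold 3 (reflect across v@4): 16 holes -> [(2, 0), (2, 1), (2, 2), (2, 3), (2, 4), (2, 5), (2, 6), (2, 7), (7, 0), (7, 1), (7, 2), (7, 3), (7, 4), (7, 5), (7, 6), (7, 7)]

Answer: ........
........
OOOOOOOO
........
........
........
........
OOOOOOOO
........
........
........
........
........
........
........
........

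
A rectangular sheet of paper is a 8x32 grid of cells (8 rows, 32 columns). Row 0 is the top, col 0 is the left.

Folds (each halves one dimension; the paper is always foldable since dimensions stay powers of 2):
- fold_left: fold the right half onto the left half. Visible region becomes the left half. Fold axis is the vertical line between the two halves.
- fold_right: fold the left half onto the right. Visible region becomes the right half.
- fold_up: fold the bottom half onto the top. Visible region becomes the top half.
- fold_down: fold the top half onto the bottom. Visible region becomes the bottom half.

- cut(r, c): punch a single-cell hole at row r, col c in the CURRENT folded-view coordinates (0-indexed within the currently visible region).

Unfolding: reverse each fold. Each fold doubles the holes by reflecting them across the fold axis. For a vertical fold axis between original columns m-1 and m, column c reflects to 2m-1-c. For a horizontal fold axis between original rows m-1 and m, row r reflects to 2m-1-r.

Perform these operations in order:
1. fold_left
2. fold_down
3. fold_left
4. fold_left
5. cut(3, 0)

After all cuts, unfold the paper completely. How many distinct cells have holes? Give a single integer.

Answer: 16

Derivation:
Op 1 fold_left: fold axis v@16; visible region now rows[0,8) x cols[0,16) = 8x16
Op 2 fold_down: fold axis h@4; visible region now rows[4,8) x cols[0,16) = 4x16
Op 3 fold_left: fold axis v@8; visible region now rows[4,8) x cols[0,8) = 4x8
Op 4 fold_left: fold axis v@4; visible region now rows[4,8) x cols[0,4) = 4x4
Op 5 cut(3, 0): punch at orig (7,0); cuts so far [(7, 0)]; region rows[4,8) x cols[0,4) = 4x4
Unfold 1 (reflect across v@4): 2 holes -> [(7, 0), (7, 7)]
Unfold 2 (reflect across v@8): 4 holes -> [(7, 0), (7, 7), (7, 8), (7, 15)]
Unfold 3 (reflect across h@4): 8 holes -> [(0, 0), (0, 7), (0, 8), (0, 15), (7, 0), (7, 7), (7, 8), (7, 15)]
Unfold 4 (reflect across v@16): 16 holes -> [(0, 0), (0, 7), (0, 8), (0, 15), (0, 16), (0, 23), (0, 24), (0, 31), (7, 0), (7, 7), (7, 8), (7, 15), (7, 16), (7, 23), (7, 24), (7, 31)]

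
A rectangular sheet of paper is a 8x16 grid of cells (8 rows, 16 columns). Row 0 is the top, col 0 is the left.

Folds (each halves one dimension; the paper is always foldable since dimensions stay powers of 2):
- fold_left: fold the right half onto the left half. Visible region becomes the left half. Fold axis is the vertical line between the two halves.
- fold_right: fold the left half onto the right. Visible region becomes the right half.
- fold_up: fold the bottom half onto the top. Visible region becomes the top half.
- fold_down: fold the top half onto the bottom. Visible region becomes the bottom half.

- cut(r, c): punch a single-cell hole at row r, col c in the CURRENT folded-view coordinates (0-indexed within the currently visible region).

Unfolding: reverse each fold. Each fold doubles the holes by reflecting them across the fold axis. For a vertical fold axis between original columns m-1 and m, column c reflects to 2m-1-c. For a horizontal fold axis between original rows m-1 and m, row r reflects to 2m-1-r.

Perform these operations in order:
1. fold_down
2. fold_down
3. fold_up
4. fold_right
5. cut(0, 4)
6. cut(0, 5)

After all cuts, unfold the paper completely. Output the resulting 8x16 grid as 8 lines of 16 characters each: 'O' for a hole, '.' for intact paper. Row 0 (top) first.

Op 1 fold_down: fold axis h@4; visible region now rows[4,8) x cols[0,16) = 4x16
Op 2 fold_down: fold axis h@6; visible region now rows[6,8) x cols[0,16) = 2x16
Op 3 fold_up: fold axis h@7; visible region now rows[6,7) x cols[0,16) = 1x16
Op 4 fold_right: fold axis v@8; visible region now rows[6,7) x cols[8,16) = 1x8
Op 5 cut(0, 4): punch at orig (6,12); cuts so far [(6, 12)]; region rows[6,7) x cols[8,16) = 1x8
Op 6 cut(0, 5): punch at orig (6,13); cuts so far [(6, 12), (6, 13)]; region rows[6,7) x cols[8,16) = 1x8
Unfold 1 (reflect across v@8): 4 holes -> [(6, 2), (6, 3), (6, 12), (6, 13)]
Unfold 2 (reflect across h@7): 8 holes -> [(6, 2), (6, 3), (6, 12), (6, 13), (7, 2), (7, 3), (7, 12), (7, 13)]
Unfold 3 (reflect across h@6): 16 holes -> [(4, 2), (4, 3), (4, 12), (4, 13), (5, 2), (5, 3), (5, 12), (5, 13), (6, 2), (6, 3), (6, 12), (6, 13), (7, 2), (7, 3), (7, 12), (7, 13)]
Unfold 4 (reflect across h@4): 32 holes -> [(0, 2), (0, 3), (0, 12), (0, 13), (1, 2), (1, 3), (1, 12), (1, 13), (2, 2), (2, 3), (2, 12), (2, 13), (3, 2), (3, 3), (3, 12), (3, 13), (4, 2), (4, 3), (4, 12), (4, 13), (5, 2), (5, 3), (5, 12), (5, 13), (6, 2), (6, 3), (6, 12), (6, 13), (7, 2), (7, 3), (7, 12), (7, 13)]

Answer: ..OO........OO..
..OO........OO..
..OO........OO..
..OO........OO..
..OO........OO..
..OO........OO..
..OO........OO..
..OO........OO..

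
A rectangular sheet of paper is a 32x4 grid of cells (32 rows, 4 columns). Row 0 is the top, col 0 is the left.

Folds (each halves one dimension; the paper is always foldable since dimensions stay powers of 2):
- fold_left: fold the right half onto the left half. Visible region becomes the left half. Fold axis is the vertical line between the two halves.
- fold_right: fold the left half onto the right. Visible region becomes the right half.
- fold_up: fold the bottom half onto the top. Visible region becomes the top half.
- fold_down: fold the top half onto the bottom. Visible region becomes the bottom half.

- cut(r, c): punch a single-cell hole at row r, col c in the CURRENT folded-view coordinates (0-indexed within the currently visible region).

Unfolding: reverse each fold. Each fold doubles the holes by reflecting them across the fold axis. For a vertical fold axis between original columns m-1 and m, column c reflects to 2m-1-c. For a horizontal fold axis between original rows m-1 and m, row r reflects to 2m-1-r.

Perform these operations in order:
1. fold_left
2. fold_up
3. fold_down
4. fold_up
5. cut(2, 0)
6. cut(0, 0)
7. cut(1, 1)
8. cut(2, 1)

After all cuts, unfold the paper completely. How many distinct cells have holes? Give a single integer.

Answer: 64

Derivation:
Op 1 fold_left: fold axis v@2; visible region now rows[0,32) x cols[0,2) = 32x2
Op 2 fold_up: fold axis h@16; visible region now rows[0,16) x cols[0,2) = 16x2
Op 3 fold_down: fold axis h@8; visible region now rows[8,16) x cols[0,2) = 8x2
Op 4 fold_up: fold axis h@12; visible region now rows[8,12) x cols[0,2) = 4x2
Op 5 cut(2, 0): punch at orig (10,0); cuts so far [(10, 0)]; region rows[8,12) x cols[0,2) = 4x2
Op 6 cut(0, 0): punch at orig (8,0); cuts so far [(8, 0), (10, 0)]; region rows[8,12) x cols[0,2) = 4x2
Op 7 cut(1, 1): punch at orig (9,1); cuts so far [(8, 0), (9, 1), (10, 0)]; region rows[8,12) x cols[0,2) = 4x2
Op 8 cut(2, 1): punch at orig (10,1); cuts so far [(8, 0), (9, 1), (10, 0), (10, 1)]; region rows[8,12) x cols[0,2) = 4x2
Unfold 1 (reflect across h@12): 8 holes -> [(8, 0), (9, 1), (10, 0), (10, 1), (13, 0), (13, 1), (14, 1), (15, 0)]
Unfold 2 (reflect across h@8): 16 holes -> [(0, 0), (1, 1), (2, 0), (2, 1), (5, 0), (5, 1), (6, 1), (7, 0), (8, 0), (9, 1), (10, 0), (10, 1), (13, 0), (13, 1), (14, 1), (15, 0)]
Unfold 3 (reflect across h@16): 32 holes -> [(0, 0), (1, 1), (2, 0), (2, 1), (5, 0), (5, 1), (6, 1), (7, 0), (8, 0), (9, 1), (10, 0), (10, 1), (13, 0), (13, 1), (14, 1), (15, 0), (16, 0), (17, 1), (18, 0), (18, 1), (21, 0), (21, 1), (22, 1), (23, 0), (24, 0), (25, 1), (26, 0), (26, 1), (29, 0), (29, 1), (30, 1), (31, 0)]
Unfold 4 (reflect across v@2): 64 holes -> [(0, 0), (0, 3), (1, 1), (1, 2), (2, 0), (2, 1), (2, 2), (2, 3), (5, 0), (5, 1), (5, 2), (5, 3), (6, 1), (6, 2), (7, 0), (7, 3), (8, 0), (8, 3), (9, 1), (9, 2), (10, 0), (10, 1), (10, 2), (10, 3), (13, 0), (13, 1), (13, 2), (13, 3), (14, 1), (14, 2), (15, 0), (15, 3), (16, 0), (16, 3), (17, 1), (17, 2), (18, 0), (18, 1), (18, 2), (18, 3), (21, 0), (21, 1), (21, 2), (21, 3), (22, 1), (22, 2), (23, 0), (23, 3), (24, 0), (24, 3), (25, 1), (25, 2), (26, 0), (26, 1), (26, 2), (26, 3), (29, 0), (29, 1), (29, 2), (29, 3), (30, 1), (30, 2), (31, 0), (31, 3)]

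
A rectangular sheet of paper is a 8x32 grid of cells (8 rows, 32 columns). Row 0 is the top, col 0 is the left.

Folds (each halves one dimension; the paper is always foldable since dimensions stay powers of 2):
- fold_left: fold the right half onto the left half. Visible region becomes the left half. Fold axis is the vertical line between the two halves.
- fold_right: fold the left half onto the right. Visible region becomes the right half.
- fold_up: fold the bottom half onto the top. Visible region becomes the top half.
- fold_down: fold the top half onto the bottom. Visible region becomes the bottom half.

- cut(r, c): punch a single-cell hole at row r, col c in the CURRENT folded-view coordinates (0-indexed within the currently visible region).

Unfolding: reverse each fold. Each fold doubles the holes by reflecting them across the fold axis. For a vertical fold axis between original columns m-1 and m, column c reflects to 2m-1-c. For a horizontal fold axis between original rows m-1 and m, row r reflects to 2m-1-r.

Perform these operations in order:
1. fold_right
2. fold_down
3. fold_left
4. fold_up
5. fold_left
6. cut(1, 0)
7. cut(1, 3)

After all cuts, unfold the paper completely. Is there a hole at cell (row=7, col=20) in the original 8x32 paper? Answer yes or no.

Op 1 fold_right: fold axis v@16; visible region now rows[0,8) x cols[16,32) = 8x16
Op 2 fold_down: fold axis h@4; visible region now rows[4,8) x cols[16,32) = 4x16
Op 3 fold_left: fold axis v@24; visible region now rows[4,8) x cols[16,24) = 4x8
Op 4 fold_up: fold axis h@6; visible region now rows[4,6) x cols[16,24) = 2x8
Op 5 fold_left: fold axis v@20; visible region now rows[4,6) x cols[16,20) = 2x4
Op 6 cut(1, 0): punch at orig (5,16); cuts so far [(5, 16)]; region rows[4,6) x cols[16,20) = 2x4
Op 7 cut(1, 3): punch at orig (5,19); cuts so far [(5, 16), (5, 19)]; region rows[4,6) x cols[16,20) = 2x4
Unfold 1 (reflect across v@20): 4 holes -> [(5, 16), (5, 19), (5, 20), (5, 23)]
Unfold 2 (reflect across h@6): 8 holes -> [(5, 16), (5, 19), (5, 20), (5, 23), (6, 16), (6, 19), (6, 20), (6, 23)]
Unfold 3 (reflect across v@24): 16 holes -> [(5, 16), (5, 19), (5, 20), (5, 23), (5, 24), (5, 27), (5, 28), (5, 31), (6, 16), (6, 19), (6, 20), (6, 23), (6, 24), (6, 27), (6, 28), (6, 31)]
Unfold 4 (reflect across h@4): 32 holes -> [(1, 16), (1, 19), (1, 20), (1, 23), (1, 24), (1, 27), (1, 28), (1, 31), (2, 16), (2, 19), (2, 20), (2, 23), (2, 24), (2, 27), (2, 28), (2, 31), (5, 16), (5, 19), (5, 20), (5, 23), (5, 24), (5, 27), (5, 28), (5, 31), (6, 16), (6, 19), (6, 20), (6, 23), (6, 24), (6, 27), (6, 28), (6, 31)]
Unfold 5 (reflect across v@16): 64 holes -> [(1, 0), (1, 3), (1, 4), (1, 7), (1, 8), (1, 11), (1, 12), (1, 15), (1, 16), (1, 19), (1, 20), (1, 23), (1, 24), (1, 27), (1, 28), (1, 31), (2, 0), (2, 3), (2, 4), (2, 7), (2, 8), (2, 11), (2, 12), (2, 15), (2, 16), (2, 19), (2, 20), (2, 23), (2, 24), (2, 27), (2, 28), (2, 31), (5, 0), (5, 3), (5, 4), (5, 7), (5, 8), (5, 11), (5, 12), (5, 15), (5, 16), (5, 19), (5, 20), (5, 23), (5, 24), (5, 27), (5, 28), (5, 31), (6, 0), (6, 3), (6, 4), (6, 7), (6, 8), (6, 11), (6, 12), (6, 15), (6, 16), (6, 19), (6, 20), (6, 23), (6, 24), (6, 27), (6, 28), (6, 31)]
Holes: [(1, 0), (1, 3), (1, 4), (1, 7), (1, 8), (1, 11), (1, 12), (1, 15), (1, 16), (1, 19), (1, 20), (1, 23), (1, 24), (1, 27), (1, 28), (1, 31), (2, 0), (2, 3), (2, 4), (2, 7), (2, 8), (2, 11), (2, 12), (2, 15), (2, 16), (2, 19), (2, 20), (2, 23), (2, 24), (2, 27), (2, 28), (2, 31), (5, 0), (5, 3), (5, 4), (5, 7), (5, 8), (5, 11), (5, 12), (5, 15), (5, 16), (5, 19), (5, 20), (5, 23), (5, 24), (5, 27), (5, 28), (5, 31), (6, 0), (6, 3), (6, 4), (6, 7), (6, 8), (6, 11), (6, 12), (6, 15), (6, 16), (6, 19), (6, 20), (6, 23), (6, 24), (6, 27), (6, 28), (6, 31)]

Answer: no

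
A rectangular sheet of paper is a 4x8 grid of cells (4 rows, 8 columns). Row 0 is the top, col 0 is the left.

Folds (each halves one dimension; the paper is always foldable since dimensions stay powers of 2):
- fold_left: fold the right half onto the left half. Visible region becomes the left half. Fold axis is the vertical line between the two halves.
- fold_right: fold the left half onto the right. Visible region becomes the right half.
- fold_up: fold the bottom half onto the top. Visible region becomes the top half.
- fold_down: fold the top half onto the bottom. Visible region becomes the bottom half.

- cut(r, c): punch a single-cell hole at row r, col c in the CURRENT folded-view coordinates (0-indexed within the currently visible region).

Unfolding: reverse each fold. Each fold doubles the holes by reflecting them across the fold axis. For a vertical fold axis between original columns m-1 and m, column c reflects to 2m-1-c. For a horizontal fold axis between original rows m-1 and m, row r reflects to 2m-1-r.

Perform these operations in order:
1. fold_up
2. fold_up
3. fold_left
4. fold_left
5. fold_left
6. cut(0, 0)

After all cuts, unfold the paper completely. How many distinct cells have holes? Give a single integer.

Answer: 32

Derivation:
Op 1 fold_up: fold axis h@2; visible region now rows[0,2) x cols[0,8) = 2x8
Op 2 fold_up: fold axis h@1; visible region now rows[0,1) x cols[0,8) = 1x8
Op 3 fold_left: fold axis v@4; visible region now rows[0,1) x cols[0,4) = 1x4
Op 4 fold_left: fold axis v@2; visible region now rows[0,1) x cols[0,2) = 1x2
Op 5 fold_left: fold axis v@1; visible region now rows[0,1) x cols[0,1) = 1x1
Op 6 cut(0, 0): punch at orig (0,0); cuts so far [(0, 0)]; region rows[0,1) x cols[0,1) = 1x1
Unfold 1 (reflect across v@1): 2 holes -> [(0, 0), (0, 1)]
Unfold 2 (reflect across v@2): 4 holes -> [(0, 0), (0, 1), (0, 2), (0, 3)]
Unfold 3 (reflect across v@4): 8 holes -> [(0, 0), (0, 1), (0, 2), (0, 3), (0, 4), (0, 5), (0, 6), (0, 7)]
Unfold 4 (reflect across h@1): 16 holes -> [(0, 0), (0, 1), (0, 2), (0, 3), (0, 4), (0, 5), (0, 6), (0, 7), (1, 0), (1, 1), (1, 2), (1, 3), (1, 4), (1, 5), (1, 6), (1, 7)]
Unfold 5 (reflect across h@2): 32 holes -> [(0, 0), (0, 1), (0, 2), (0, 3), (0, 4), (0, 5), (0, 6), (0, 7), (1, 0), (1, 1), (1, 2), (1, 3), (1, 4), (1, 5), (1, 6), (1, 7), (2, 0), (2, 1), (2, 2), (2, 3), (2, 4), (2, 5), (2, 6), (2, 7), (3, 0), (3, 1), (3, 2), (3, 3), (3, 4), (3, 5), (3, 6), (3, 7)]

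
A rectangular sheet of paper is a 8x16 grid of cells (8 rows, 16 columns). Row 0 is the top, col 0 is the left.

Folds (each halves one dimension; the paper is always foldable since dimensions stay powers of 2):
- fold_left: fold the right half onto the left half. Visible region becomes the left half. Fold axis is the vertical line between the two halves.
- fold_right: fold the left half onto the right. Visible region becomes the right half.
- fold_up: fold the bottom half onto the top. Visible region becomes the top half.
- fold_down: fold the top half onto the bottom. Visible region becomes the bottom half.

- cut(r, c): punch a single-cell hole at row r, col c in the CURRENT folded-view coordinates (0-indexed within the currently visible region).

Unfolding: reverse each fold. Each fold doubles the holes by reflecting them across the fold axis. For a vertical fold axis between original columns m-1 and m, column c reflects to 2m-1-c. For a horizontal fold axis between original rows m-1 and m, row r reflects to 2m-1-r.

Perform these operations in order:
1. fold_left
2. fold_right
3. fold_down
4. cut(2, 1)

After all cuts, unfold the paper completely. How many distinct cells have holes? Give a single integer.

Op 1 fold_left: fold axis v@8; visible region now rows[0,8) x cols[0,8) = 8x8
Op 2 fold_right: fold axis v@4; visible region now rows[0,8) x cols[4,8) = 8x4
Op 3 fold_down: fold axis h@4; visible region now rows[4,8) x cols[4,8) = 4x4
Op 4 cut(2, 1): punch at orig (6,5); cuts so far [(6, 5)]; region rows[4,8) x cols[4,8) = 4x4
Unfold 1 (reflect across h@4): 2 holes -> [(1, 5), (6, 5)]
Unfold 2 (reflect across v@4): 4 holes -> [(1, 2), (1, 5), (6, 2), (6, 5)]
Unfold 3 (reflect across v@8): 8 holes -> [(1, 2), (1, 5), (1, 10), (1, 13), (6, 2), (6, 5), (6, 10), (6, 13)]

Answer: 8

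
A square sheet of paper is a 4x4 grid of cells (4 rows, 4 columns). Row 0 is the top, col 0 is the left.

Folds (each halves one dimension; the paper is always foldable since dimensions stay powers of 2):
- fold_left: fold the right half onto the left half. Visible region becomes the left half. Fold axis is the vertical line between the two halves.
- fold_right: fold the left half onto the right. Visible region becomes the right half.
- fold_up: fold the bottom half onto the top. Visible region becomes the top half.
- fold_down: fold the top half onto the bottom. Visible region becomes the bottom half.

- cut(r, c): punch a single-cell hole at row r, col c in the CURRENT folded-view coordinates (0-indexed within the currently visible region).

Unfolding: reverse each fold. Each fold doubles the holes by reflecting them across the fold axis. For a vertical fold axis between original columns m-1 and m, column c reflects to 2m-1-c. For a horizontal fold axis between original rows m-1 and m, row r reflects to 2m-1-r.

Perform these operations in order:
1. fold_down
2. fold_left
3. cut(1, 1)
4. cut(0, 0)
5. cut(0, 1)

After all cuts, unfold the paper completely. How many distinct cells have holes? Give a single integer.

Op 1 fold_down: fold axis h@2; visible region now rows[2,4) x cols[0,4) = 2x4
Op 2 fold_left: fold axis v@2; visible region now rows[2,4) x cols[0,2) = 2x2
Op 3 cut(1, 1): punch at orig (3,1); cuts so far [(3, 1)]; region rows[2,4) x cols[0,2) = 2x2
Op 4 cut(0, 0): punch at orig (2,0); cuts so far [(2, 0), (3, 1)]; region rows[2,4) x cols[0,2) = 2x2
Op 5 cut(0, 1): punch at orig (2,1); cuts so far [(2, 0), (2, 1), (3, 1)]; region rows[2,4) x cols[0,2) = 2x2
Unfold 1 (reflect across v@2): 6 holes -> [(2, 0), (2, 1), (2, 2), (2, 3), (3, 1), (3, 2)]
Unfold 2 (reflect across h@2): 12 holes -> [(0, 1), (0, 2), (1, 0), (1, 1), (1, 2), (1, 3), (2, 0), (2, 1), (2, 2), (2, 3), (3, 1), (3, 2)]

Answer: 12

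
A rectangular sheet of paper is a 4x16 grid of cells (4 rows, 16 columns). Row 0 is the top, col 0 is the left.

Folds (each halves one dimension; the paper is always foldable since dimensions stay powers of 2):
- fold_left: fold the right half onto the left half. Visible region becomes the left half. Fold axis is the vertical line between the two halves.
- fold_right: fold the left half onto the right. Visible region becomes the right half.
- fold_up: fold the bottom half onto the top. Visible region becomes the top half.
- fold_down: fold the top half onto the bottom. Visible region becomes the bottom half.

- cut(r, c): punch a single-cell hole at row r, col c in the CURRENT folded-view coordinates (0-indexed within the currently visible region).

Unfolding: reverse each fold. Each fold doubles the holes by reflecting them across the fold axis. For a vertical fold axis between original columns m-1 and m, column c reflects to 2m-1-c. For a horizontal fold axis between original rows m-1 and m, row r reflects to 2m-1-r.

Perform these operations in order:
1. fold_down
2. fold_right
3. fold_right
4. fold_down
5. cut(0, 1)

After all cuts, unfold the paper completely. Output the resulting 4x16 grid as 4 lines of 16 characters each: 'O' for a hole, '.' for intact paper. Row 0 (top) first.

Answer: ..O..O....O..O..
..O..O....O..O..
..O..O....O..O..
..O..O....O..O..

Derivation:
Op 1 fold_down: fold axis h@2; visible region now rows[2,4) x cols[0,16) = 2x16
Op 2 fold_right: fold axis v@8; visible region now rows[2,4) x cols[8,16) = 2x8
Op 3 fold_right: fold axis v@12; visible region now rows[2,4) x cols[12,16) = 2x4
Op 4 fold_down: fold axis h@3; visible region now rows[3,4) x cols[12,16) = 1x4
Op 5 cut(0, 1): punch at orig (3,13); cuts so far [(3, 13)]; region rows[3,4) x cols[12,16) = 1x4
Unfold 1 (reflect across h@3): 2 holes -> [(2, 13), (3, 13)]
Unfold 2 (reflect across v@12): 4 holes -> [(2, 10), (2, 13), (3, 10), (3, 13)]
Unfold 3 (reflect across v@8): 8 holes -> [(2, 2), (2, 5), (2, 10), (2, 13), (3, 2), (3, 5), (3, 10), (3, 13)]
Unfold 4 (reflect across h@2): 16 holes -> [(0, 2), (0, 5), (0, 10), (0, 13), (1, 2), (1, 5), (1, 10), (1, 13), (2, 2), (2, 5), (2, 10), (2, 13), (3, 2), (3, 5), (3, 10), (3, 13)]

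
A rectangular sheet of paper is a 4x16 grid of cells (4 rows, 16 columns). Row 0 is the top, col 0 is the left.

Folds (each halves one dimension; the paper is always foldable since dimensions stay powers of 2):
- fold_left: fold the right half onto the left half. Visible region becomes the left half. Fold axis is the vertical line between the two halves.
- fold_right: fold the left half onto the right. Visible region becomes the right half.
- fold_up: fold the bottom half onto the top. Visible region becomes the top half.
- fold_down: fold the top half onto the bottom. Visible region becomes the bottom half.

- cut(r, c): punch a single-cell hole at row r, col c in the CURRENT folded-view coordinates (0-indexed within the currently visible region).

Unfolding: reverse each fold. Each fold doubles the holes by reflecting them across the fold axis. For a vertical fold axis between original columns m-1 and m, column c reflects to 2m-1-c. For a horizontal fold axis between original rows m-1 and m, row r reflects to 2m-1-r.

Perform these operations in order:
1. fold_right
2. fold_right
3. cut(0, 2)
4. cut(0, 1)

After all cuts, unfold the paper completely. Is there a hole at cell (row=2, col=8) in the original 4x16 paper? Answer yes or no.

Answer: no

Derivation:
Op 1 fold_right: fold axis v@8; visible region now rows[0,4) x cols[8,16) = 4x8
Op 2 fold_right: fold axis v@12; visible region now rows[0,4) x cols[12,16) = 4x4
Op 3 cut(0, 2): punch at orig (0,14); cuts so far [(0, 14)]; region rows[0,4) x cols[12,16) = 4x4
Op 4 cut(0, 1): punch at orig (0,13); cuts so far [(0, 13), (0, 14)]; region rows[0,4) x cols[12,16) = 4x4
Unfold 1 (reflect across v@12): 4 holes -> [(0, 9), (0, 10), (0, 13), (0, 14)]
Unfold 2 (reflect across v@8): 8 holes -> [(0, 1), (0, 2), (0, 5), (0, 6), (0, 9), (0, 10), (0, 13), (0, 14)]
Holes: [(0, 1), (0, 2), (0, 5), (0, 6), (0, 9), (0, 10), (0, 13), (0, 14)]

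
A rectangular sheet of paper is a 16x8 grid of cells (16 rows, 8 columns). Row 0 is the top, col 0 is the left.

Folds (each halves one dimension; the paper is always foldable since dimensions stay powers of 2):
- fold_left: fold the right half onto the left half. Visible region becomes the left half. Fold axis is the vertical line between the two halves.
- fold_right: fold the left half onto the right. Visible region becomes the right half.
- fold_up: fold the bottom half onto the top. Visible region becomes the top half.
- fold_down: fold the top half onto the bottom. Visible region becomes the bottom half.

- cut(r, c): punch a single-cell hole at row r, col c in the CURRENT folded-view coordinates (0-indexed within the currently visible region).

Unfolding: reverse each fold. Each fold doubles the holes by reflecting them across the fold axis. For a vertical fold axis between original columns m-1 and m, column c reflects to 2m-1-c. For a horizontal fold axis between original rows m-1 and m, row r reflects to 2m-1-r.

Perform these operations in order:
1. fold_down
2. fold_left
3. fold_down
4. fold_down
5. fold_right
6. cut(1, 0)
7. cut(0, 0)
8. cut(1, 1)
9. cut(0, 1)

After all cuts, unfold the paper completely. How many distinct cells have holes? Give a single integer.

Op 1 fold_down: fold axis h@8; visible region now rows[8,16) x cols[0,8) = 8x8
Op 2 fold_left: fold axis v@4; visible region now rows[8,16) x cols[0,4) = 8x4
Op 3 fold_down: fold axis h@12; visible region now rows[12,16) x cols[0,4) = 4x4
Op 4 fold_down: fold axis h@14; visible region now rows[14,16) x cols[0,4) = 2x4
Op 5 fold_right: fold axis v@2; visible region now rows[14,16) x cols[2,4) = 2x2
Op 6 cut(1, 0): punch at orig (15,2); cuts so far [(15, 2)]; region rows[14,16) x cols[2,4) = 2x2
Op 7 cut(0, 0): punch at orig (14,2); cuts so far [(14, 2), (15, 2)]; region rows[14,16) x cols[2,4) = 2x2
Op 8 cut(1, 1): punch at orig (15,3); cuts so far [(14, 2), (15, 2), (15, 3)]; region rows[14,16) x cols[2,4) = 2x2
Op 9 cut(0, 1): punch at orig (14,3); cuts so far [(14, 2), (14, 3), (15, 2), (15, 3)]; region rows[14,16) x cols[2,4) = 2x2
Unfold 1 (reflect across v@2): 8 holes -> [(14, 0), (14, 1), (14, 2), (14, 3), (15, 0), (15, 1), (15, 2), (15, 3)]
Unfold 2 (reflect across h@14): 16 holes -> [(12, 0), (12, 1), (12, 2), (12, 3), (13, 0), (13, 1), (13, 2), (13, 3), (14, 0), (14, 1), (14, 2), (14, 3), (15, 0), (15, 1), (15, 2), (15, 3)]
Unfold 3 (reflect across h@12): 32 holes -> [(8, 0), (8, 1), (8, 2), (8, 3), (9, 0), (9, 1), (9, 2), (9, 3), (10, 0), (10, 1), (10, 2), (10, 3), (11, 0), (11, 1), (11, 2), (11, 3), (12, 0), (12, 1), (12, 2), (12, 3), (13, 0), (13, 1), (13, 2), (13, 3), (14, 0), (14, 1), (14, 2), (14, 3), (15, 0), (15, 1), (15, 2), (15, 3)]
Unfold 4 (reflect across v@4): 64 holes -> [(8, 0), (8, 1), (8, 2), (8, 3), (8, 4), (8, 5), (8, 6), (8, 7), (9, 0), (9, 1), (9, 2), (9, 3), (9, 4), (9, 5), (9, 6), (9, 7), (10, 0), (10, 1), (10, 2), (10, 3), (10, 4), (10, 5), (10, 6), (10, 7), (11, 0), (11, 1), (11, 2), (11, 3), (11, 4), (11, 5), (11, 6), (11, 7), (12, 0), (12, 1), (12, 2), (12, 3), (12, 4), (12, 5), (12, 6), (12, 7), (13, 0), (13, 1), (13, 2), (13, 3), (13, 4), (13, 5), (13, 6), (13, 7), (14, 0), (14, 1), (14, 2), (14, 3), (14, 4), (14, 5), (14, 6), (14, 7), (15, 0), (15, 1), (15, 2), (15, 3), (15, 4), (15, 5), (15, 6), (15, 7)]
Unfold 5 (reflect across h@8): 128 holes -> [(0, 0), (0, 1), (0, 2), (0, 3), (0, 4), (0, 5), (0, 6), (0, 7), (1, 0), (1, 1), (1, 2), (1, 3), (1, 4), (1, 5), (1, 6), (1, 7), (2, 0), (2, 1), (2, 2), (2, 3), (2, 4), (2, 5), (2, 6), (2, 7), (3, 0), (3, 1), (3, 2), (3, 3), (3, 4), (3, 5), (3, 6), (3, 7), (4, 0), (4, 1), (4, 2), (4, 3), (4, 4), (4, 5), (4, 6), (4, 7), (5, 0), (5, 1), (5, 2), (5, 3), (5, 4), (5, 5), (5, 6), (5, 7), (6, 0), (6, 1), (6, 2), (6, 3), (6, 4), (6, 5), (6, 6), (6, 7), (7, 0), (7, 1), (7, 2), (7, 3), (7, 4), (7, 5), (7, 6), (7, 7), (8, 0), (8, 1), (8, 2), (8, 3), (8, 4), (8, 5), (8, 6), (8, 7), (9, 0), (9, 1), (9, 2), (9, 3), (9, 4), (9, 5), (9, 6), (9, 7), (10, 0), (10, 1), (10, 2), (10, 3), (10, 4), (10, 5), (10, 6), (10, 7), (11, 0), (11, 1), (11, 2), (11, 3), (11, 4), (11, 5), (11, 6), (11, 7), (12, 0), (12, 1), (12, 2), (12, 3), (12, 4), (12, 5), (12, 6), (12, 7), (13, 0), (13, 1), (13, 2), (13, 3), (13, 4), (13, 5), (13, 6), (13, 7), (14, 0), (14, 1), (14, 2), (14, 3), (14, 4), (14, 5), (14, 6), (14, 7), (15, 0), (15, 1), (15, 2), (15, 3), (15, 4), (15, 5), (15, 6), (15, 7)]

Answer: 128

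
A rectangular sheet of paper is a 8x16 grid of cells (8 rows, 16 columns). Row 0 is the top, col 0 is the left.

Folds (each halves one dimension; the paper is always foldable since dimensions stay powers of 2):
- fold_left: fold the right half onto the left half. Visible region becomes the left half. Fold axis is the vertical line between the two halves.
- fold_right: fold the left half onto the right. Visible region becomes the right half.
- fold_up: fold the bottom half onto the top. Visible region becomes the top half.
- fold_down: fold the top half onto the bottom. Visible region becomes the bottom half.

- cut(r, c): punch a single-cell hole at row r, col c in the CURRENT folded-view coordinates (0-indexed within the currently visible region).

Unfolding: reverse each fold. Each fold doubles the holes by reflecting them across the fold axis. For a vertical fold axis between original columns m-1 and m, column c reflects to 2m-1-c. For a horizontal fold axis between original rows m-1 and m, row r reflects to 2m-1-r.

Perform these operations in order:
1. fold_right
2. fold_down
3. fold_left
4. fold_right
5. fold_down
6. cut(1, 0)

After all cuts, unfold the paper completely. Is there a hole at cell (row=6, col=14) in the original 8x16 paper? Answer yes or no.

Op 1 fold_right: fold axis v@8; visible region now rows[0,8) x cols[8,16) = 8x8
Op 2 fold_down: fold axis h@4; visible region now rows[4,8) x cols[8,16) = 4x8
Op 3 fold_left: fold axis v@12; visible region now rows[4,8) x cols[8,12) = 4x4
Op 4 fold_right: fold axis v@10; visible region now rows[4,8) x cols[10,12) = 4x2
Op 5 fold_down: fold axis h@6; visible region now rows[6,8) x cols[10,12) = 2x2
Op 6 cut(1, 0): punch at orig (7,10); cuts so far [(7, 10)]; region rows[6,8) x cols[10,12) = 2x2
Unfold 1 (reflect across h@6): 2 holes -> [(4, 10), (7, 10)]
Unfold 2 (reflect across v@10): 4 holes -> [(4, 9), (4, 10), (7, 9), (7, 10)]
Unfold 3 (reflect across v@12): 8 holes -> [(4, 9), (4, 10), (4, 13), (4, 14), (7, 9), (7, 10), (7, 13), (7, 14)]
Unfold 4 (reflect across h@4): 16 holes -> [(0, 9), (0, 10), (0, 13), (0, 14), (3, 9), (3, 10), (3, 13), (3, 14), (4, 9), (4, 10), (4, 13), (4, 14), (7, 9), (7, 10), (7, 13), (7, 14)]
Unfold 5 (reflect across v@8): 32 holes -> [(0, 1), (0, 2), (0, 5), (0, 6), (0, 9), (0, 10), (0, 13), (0, 14), (3, 1), (3, 2), (3, 5), (3, 6), (3, 9), (3, 10), (3, 13), (3, 14), (4, 1), (4, 2), (4, 5), (4, 6), (4, 9), (4, 10), (4, 13), (4, 14), (7, 1), (7, 2), (7, 5), (7, 6), (7, 9), (7, 10), (7, 13), (7, 14)]
Holes: [(0, 1), (0, 2), (0, 5), (0, 6), (0, 9), (0, 10), (0, 13), (0, 14), (3, 1), (3, 2), (3, 5), (3, 6), (3, 9), (3, 10), (3, 13), (3, 14), (4, 1), (4, 2), (4, 5), (4, 6), (4, 9), (4, 10), (4, 13), (4, 14), (7, 1), (7, 2), (7, 5), (7, 6), (7, 9), (7, 10), (7, 13), (7, 14)]

Answer: no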